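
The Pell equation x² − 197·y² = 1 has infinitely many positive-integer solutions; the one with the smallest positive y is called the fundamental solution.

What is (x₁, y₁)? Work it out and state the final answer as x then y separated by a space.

[14; 28] for √197; ℓ=1 ⇒ convergent index 1
k=0  a_k=14  p_k/q_k = 14/1
k=1  a_k=28  p_k/q_k = 393/28
(x₁, y₁) = (393, 28);  393² − 197·28² = 1 ✓

393 28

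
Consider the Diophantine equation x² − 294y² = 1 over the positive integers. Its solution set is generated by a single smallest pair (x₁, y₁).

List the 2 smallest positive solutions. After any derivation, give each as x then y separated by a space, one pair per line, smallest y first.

√294 = [17; 6,1,4,1,6,34, …], period ℓ=6 (even) → k=5
step 0: (17, 1)  from 17·(1,0) + (0,1)
step 1: (103, 6)  from 6·(17,1) + (1,0)
…
step 3: (583, 34)  from 4·(120,7) + (103,6)
step 4: (703, 41)  from 1·(583,34) + (120,7)
step 5: (4801, 280)  from 6·(703,41) + (583,34)
→ (4801, 280).  Check: 4801²=23049601, 294·280²=23049600, difference 1.
k=2:  x_2 = 4801·4801+294·280·280 = 46099201,  y_2 = 4801·280+280·4801 = 2688560

4801 280
46099201 2688560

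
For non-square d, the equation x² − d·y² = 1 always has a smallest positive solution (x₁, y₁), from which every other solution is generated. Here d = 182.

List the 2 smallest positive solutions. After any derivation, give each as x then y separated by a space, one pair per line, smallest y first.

[13; 2,26] for √182; ℓ=2 ⇒ convergent index 1
i=0: a=13 ⇒ p=13, q=1
i=1: a=2 ⇒ p=27, q=2
fundamental: x₁=27, y₁=2  (since 729 − 182·4 = 1)
k=2:  x_2 = 27·27+182·2·2 = 1457,  y_2 = 27·2+2·27 = 108

27 2
1457 108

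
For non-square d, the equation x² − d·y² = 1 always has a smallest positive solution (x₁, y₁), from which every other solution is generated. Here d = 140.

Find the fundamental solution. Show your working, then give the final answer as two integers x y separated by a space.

71 6

√140 → a₀=11, period (1,4,1,22); ℓ=4 even so k=3
i=0: a=11 ⇒ p=11, q=1
…
i=2: a=4 ⇒ p=59, q=5
i=3: a=1 ⇒ p=71, q=6
(x₁, y₁) = (71, 6);  71² − 140·6² = 1 ✓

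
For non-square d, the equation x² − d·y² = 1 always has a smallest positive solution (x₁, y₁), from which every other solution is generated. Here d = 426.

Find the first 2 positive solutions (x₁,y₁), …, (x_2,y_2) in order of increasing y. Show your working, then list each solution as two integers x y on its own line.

√426 = [20; 1,1,1,3,2,6,2,3,1,1,1,40, …], period ℓ=12 (even) → k=11
k=0  a_k=20  p_k/q_k = 20/1
k=1  a_k=1  p_k/q_k = 21/1
k=2  a_k=1  p_k/q_k = 41/2
k=3  a_k=1  p_k/q_k = 62/3
…
k=5  a_k=2  p_k/q_k = 516/25
k=6  a_k=6  p_k/q_k = 3323/161
k=7  a_k=2  p_k/q_k = 7162/347
k=8  a_k=3  p_k/q_k = 24809/1202
k=9  a_k=1  p_k/q_k = 31971/1549
k=10  a_k=1  p_k/q_k = 56780/2751
k=11  a_k=1  p_k/q_k = 88751/4300
→ (88751, 4300).  Check: 88751²=7876740001, 426·4300²=7876740000, difference 1.
(x_2, y_2) = (88751·88751 + 426·4300·4300, 88751·4300 + 4300·88751) = (15753480001, 763258600)

88751 4300
15753480001 763258600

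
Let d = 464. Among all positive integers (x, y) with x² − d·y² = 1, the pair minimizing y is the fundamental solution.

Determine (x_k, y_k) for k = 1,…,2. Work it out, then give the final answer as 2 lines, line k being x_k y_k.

9801 455
192119201 8918910

d=464: √d = [21; 1,1,5,1,1,1,5,1,1,42] (ℓ=10, even), read p_9/q_9
k=0  a_k=21  p_k/q_k = 21/1
…
k=2  a_k=1  p_k/q_k = 43/2
k=3  a_k=5  p_k/q_k = 237/11
k=4  a_k=1  p_k/q_k = 280/13
…
k=6  a_k=1  p_k/q_k = 797/37
k=7  a_k=5  p_k/q_k = 4502/209
k=8  a_k=1  p_k/q_k = 5299/246
k=9  a_k=1  p_k/q_k = 9801/455
(x₁, y₁) = (9801, 455);  9801² − 464·455² = 1 ✓
k=2:  x_2 = 9801·9801+464·455·455 = 192119201,  y_2 = 9801·455+455·9801 = 8918910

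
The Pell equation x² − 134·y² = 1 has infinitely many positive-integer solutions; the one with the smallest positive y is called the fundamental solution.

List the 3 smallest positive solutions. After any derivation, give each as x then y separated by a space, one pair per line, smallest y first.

√134 → a₀=11, period (1,1,2,1,3,…,1,1,22); ℓ=14 even so k=13
k=0  a_k=11  p_k/q_k = 11/1
k=1  a_k=1  p_k/q_k = 12/1
…
k=3  a_k=2  p_k/q_k = 58/5
k=4  a_k=1  p_k/q_k = 81/7
k=5  a_k=3  p_k/q_k = 301/26
k=6  a_k=1  p_k/q_k = 382/33
k=7  a_k=10  p_k/q_k = 4121/356
k=8  a_k=1  p_k/q_k = 4503/389
k=9  a_k=3  p_k/q_k = 17630/1523
k=10  a_k=1  p_k/q_k = 22133/1912
k=11  a_k=2  p_k/q_k = 61896/5347
k=12  a_k=1  p_k/q_k = 84029/7259
k=13  a_k=1  p_k/q_k = 145925/12606
fundamental: x₁=145925, y₁=12606  (since 21294105625 − 134·158911236 = 1)
n=2: (145925,12606)∘(145925,12606) = (145925·145925+134·12606·12606, 145925·12606+12606·145925) = (42588211249,3679061100)
n=3: (42588211249,3679061100)∘(145925,12606) = (145925·42588211249+134·12606·3679061100, 145925·3679061100+12606·42588211249) = (12429369452874725,1073733982022394)

145925 12606
42588211249 3679061100
12429369452874725 1073733982022394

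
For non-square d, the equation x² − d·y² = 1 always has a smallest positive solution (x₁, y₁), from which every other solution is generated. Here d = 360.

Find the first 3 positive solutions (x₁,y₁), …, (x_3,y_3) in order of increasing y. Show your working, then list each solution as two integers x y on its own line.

√360 = [18; 1,36, …], period ℓ=2 (even) → k=1
i=0: a=18 ⇒ p=18, q=1
i=1: a=1 ⇒ p=19, q=1
→ (19, 1).  Check: 19²=361, 360·1²=360, difference 1.
(x_2, y_2) = (19·19 + 360·1·1, 19·1 + 1·19) = (721, 38)
(x_3, y_3) = (19·721 + 360·1·38, 19·38 + 1·721) = (27379, 1443)

19 1
721 38
27379 1443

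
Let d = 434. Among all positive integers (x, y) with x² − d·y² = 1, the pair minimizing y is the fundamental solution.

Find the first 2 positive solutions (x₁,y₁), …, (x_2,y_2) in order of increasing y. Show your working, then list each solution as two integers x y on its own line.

125 6
31249 1500

[20; 1,4,1,40] for √434; ℓ=4 ⇒ convergent index 3
k=0  a_k=20  p_k/q_k = 20/1
k=1  a_k=1  p_k/q_k = 21/1
k=2  a_k=4  p_k/q_k = 104/5
k=3  a_k=1  p_k/q_k = 125/6
→ (125, 6).  Check: 125²=15625, 434·6²=15624, difference 1.
n=2: (125,6)∘(125,6) = (125·125+434·6·6, 125·6+6·125) = (31249,1500)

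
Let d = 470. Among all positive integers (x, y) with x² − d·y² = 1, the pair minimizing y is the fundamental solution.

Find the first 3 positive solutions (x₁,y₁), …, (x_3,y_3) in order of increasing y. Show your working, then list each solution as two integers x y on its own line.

√470 = [21; 1,2,8,2,1,42, …], period ℓ=6 (even) → k=5
step 0: (21, 1)  from 21·(1,0) + (0,1)
step 1: (22, 1)  from 1·(21,1) + (1,0)
step 2: (65, 3)  from 2·(22,1) + (21,1)
step 3: (542, 25)  from 8·(65,3) + (22,1)
step 4: (1149, 53)  from 2·(542,25) + (65,3)
step 5: (1691, 78)  from 1·(1149,53) + (542,25)
→ (1691, 78).  Check: 1691²=2859481, 470·78²=2859480, difference 1.
n=2: (1691,78)∘(1691,78) = (1691·1691+470·78·78, 1691·78+78·1691) = (5718961,263796)
n=3: (5718961,263796)∘(1691,78) = (1691·5718961+470·78·263796, 1691·263796+78·5718961) = (19341524411,892157994)

1691 78
5718961 263796
19341524411 892157994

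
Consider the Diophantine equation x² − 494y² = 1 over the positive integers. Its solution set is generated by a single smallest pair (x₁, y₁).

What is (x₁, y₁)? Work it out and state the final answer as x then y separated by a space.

d=494: √d = [22; 4,2,2,1,2,1,2,2,4,44] (ℓ=10, even), read p_9/q_9
a_0=22:  p_0=22·1+0=22,  q_0=22·0+1=1
…
a_4=1:  p_4=1·489+200=689,  q_4=1·22+9=31
…
a_6=1:  p_6=1·1867+689=2556,  q_6=1·84+31=115
a_7=2:  p_7=2·2556+1867=6979,  q_7=2·115+84=314
a_8=2:  p_8=2·6979+2556=16514,  q_8=2·314+115=743
a_9=4:  p_9=4·16514+6979=73035,  q_9=4·743+314=3286
(x₁, y₁) = (73035, 3286);  73035² − 494·3286² = 1 ✓

73035 3286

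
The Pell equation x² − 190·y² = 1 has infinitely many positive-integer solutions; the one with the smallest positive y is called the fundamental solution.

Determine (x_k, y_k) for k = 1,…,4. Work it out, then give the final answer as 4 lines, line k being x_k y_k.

52021 3774
5412368881 392654508
563113683064981 40852560317562
58587473808034384321 4250382080167131096

√190 → a₀=13, period (1,3,1,1,1,…,3,1,26); ℓ=14 even so k=13
a_0=13:  p_0=13·1+0=13,  q_0=13·0+1=1
…
a_2=3:  p_2=3·14+13=55,  q_2=3·1+1=4
a_3=1:  p_3=1·55+14=69,  q_3=1·4+1=5
a_4=1:  p_4=1·69+55=124,  q_4=1·5+4=9
a_5=1:  p_5=1·124+69=193,  q_5=1·9+5=14
a_6=2:  p_6=2·193+124=510,  q_6=2·14+9=37
a_7=2:  p_7=2·510+193=1213,  q_7=2·37+14=88
a_8=2:  p_8=2·1213+510=2936,  q_8=2·88+37=213
a_9=1:  p_9=1·2936+1213=4149,  q_9=1·213+88=301
a_10=1:  p_10=1·4149+2936=7085,  q_10=1·301+213=514
a_11=1:  p_11=1·7085+4149=11234,  q_11=1·514+301=815
a_12=3:  p_12=3·11234+7085=40787,  q_12=3·815+514=2959
a_13=1:  p_13=1·40787+11234=52021,  q_13=1·2959+815=3774
→ (52021, 3774).  Check: 52021²=2706184441, 190·3774²=2706184440, difference 1.
(x_2, y_2) = (52021·52021 + 190·3774·3774, 52021·3774 + 3774·52021) = (5412368881, 392654508)
(x_3, y_3) = (52021·5412368881 + 190·3774·392654508, 52021·392654508 + 3774·5412368881) = (563113683064981, 40852560317562)
(x_4, y_4) = (52021·563113683064981 + 190·3774·40852560317562, 52021·40852560317562 + 3774·563113683064981) = (58587473808034384321, 4250382080167131096)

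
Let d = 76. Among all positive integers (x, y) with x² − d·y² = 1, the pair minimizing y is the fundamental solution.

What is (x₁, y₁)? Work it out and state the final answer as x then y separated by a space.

√76 → a₀=8, period (1,2,1,1,5,4,5,1,1,2,1,16); ℓ=12 even so k=11
i=0: a=8 ⇒ p=8, q=1
…
i=2: a=2 ⇒ p=26, q=3
…
i=7: a=5 ⇒ p=7445, q=854
i=8: a=1 ⇒ p=8866, q=1017
…
i=10: a=2 ⇒ p=41488, q=4759
i=11: a=1 ⇒ p=57799, q=6630
fundamental: x₁=57799, y₁=6630  (since 3340724401 − 76·43956900 = 1)

57799 6630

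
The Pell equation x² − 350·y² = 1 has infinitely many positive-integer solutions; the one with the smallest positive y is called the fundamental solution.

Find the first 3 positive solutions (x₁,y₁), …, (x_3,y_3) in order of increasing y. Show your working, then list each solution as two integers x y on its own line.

449 24
403201 21552
362074049 19353672

[18; 1,2,2,2,1,36] for √350; ℓ=6 ⇒ convergent index 5
a_0=18:  p_0=18·1+0=18,  q_0=18·0+1=1
…
a_2=2:  p_2=2·19+18=56,  q_2=2·1+1=3
…
a_4=2:  p_4=2·131+56=318,  q_4=2·7+3=17
a_5=1:  p_5=1·318+131=449,  q_5=1·17+7=24
fundamental: x₁=449, y₁=24  (since 201601 − 350·576 = 1)
n=2: (449,24)∘(449,24) = (449·449+350·24·24, 449·24+24·449) = (403201,21552)
n=3: (403201,21552)∘(449,24) = (449·403201+350·24·21552, 449·21552+24·403201) = (362074049,19353672)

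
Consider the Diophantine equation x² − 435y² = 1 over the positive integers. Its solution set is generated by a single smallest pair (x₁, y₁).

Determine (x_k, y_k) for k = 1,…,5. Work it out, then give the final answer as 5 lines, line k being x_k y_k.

d=435: √d = [20; 1,5,1,40] (ℓ=4, even), read p_3/q_3
step 0: (20, 1)  from 20·(1,0) + (0,1)
…
step 2: (125, 6)  from 5·(21,1) + (20,1)
step 3: (146, 7)  from 1·(125,6) + (21,1)
fundamental: x₁=146, y₁=7  (since 21316 − 435·49 = 1)
n=2: (146,7)∘(146,7) = (146·146+435·7·7, 146·7+7·146) = (42631,2044)
n=3: (42631,2044)∘(146,7) = (146·42631+435·7·2044, 146·2044+7·42631) = (12448106,596841)
n=4: (12448106,596841)∘(146,7) = (146·12448106+435·7·596841, 146·596841+7·12448106) = (3634804321,174275528)
n=5: (3634804321,174275528)∘(146,7) = (146·3634804321+435·7·174275528, 146·174275528+7·3634804321) = (1061350413626,50887857335)

146 7
42631 2044
12448106 596841
3634804321 174275528
1061350413626 50887857335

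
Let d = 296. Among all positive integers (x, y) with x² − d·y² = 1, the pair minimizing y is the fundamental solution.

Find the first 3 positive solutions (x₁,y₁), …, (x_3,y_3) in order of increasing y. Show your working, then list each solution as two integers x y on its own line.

[17; 4,1,7,1,4,34] for √296; ℓ=6 ⇒ convergent index 5
step 0: (17, 1)  from 17·(1,0) + (0,1)
step 1: (69, 4)  from 4·(17,1) + (1,0)
step 2: (86, 5)  from 1·(69,4) + (17,1)
step 3: (671, 39)  from 7·(86,5) + (69,4)
step 4: (757, 44)  from 1·(671,39) + (86,5)
step 5: (3699, 215)  from 4·(757,44) + (671,39)
(x₁, y₁) = (3699, 215);  3699² − 296·215² = 1 ✓
n=2: (3699,215)∘(3699,215) = (3699·3699+296·215·215, 3699·215+215·3699) = (27365201,1590570)
n=3: (27365201,1590570)∘(3699,215) = (3699·27365201+296·215·1590570, 3699·1590570+215·27365201) = (202447753299,11767036645)

3699 215
27365201 1590570
202447753299 11767036645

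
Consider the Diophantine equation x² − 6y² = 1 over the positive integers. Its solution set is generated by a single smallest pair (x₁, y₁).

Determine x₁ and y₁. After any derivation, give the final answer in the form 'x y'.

√6 → a₀=2, period (2,4); ℓ=2 even so k=1
i=0: a=2 ⇒ p=2, q=1
i=1: a=2 ⇒ p=5, q=2
(x₁, y₁) = (5, 2);  5² − 6·2² = 1 ✓

5 2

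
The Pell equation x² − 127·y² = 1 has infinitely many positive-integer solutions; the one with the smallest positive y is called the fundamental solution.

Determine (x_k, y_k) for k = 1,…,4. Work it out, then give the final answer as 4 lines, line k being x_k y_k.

√127 → a₀=11, period (3,1,2,2,7,11,7,2,2,1,3,22); ℓ=12 even so k=11
a_0=11:  p_0=11·1+0=11,  q_0=11·0+1=1
a_1=3:  p_1=3·11+1=34,  q_1=3·1+0=3
…
a_3=2:  p_3=2·45+34=124,  q_3=2·4+3=11
…
a_5=7:  p_5=7·293+124=2175,  q_5=7·26+11=193
a_6=11:  p_6=11·2175+293=24218,  q_6=11·193+26=2149
a_7=7:  p_7=7·24218+2175=171701,  q_7=7·2149+193=15236
…
a_9=2:  p_9=2·367620+171701=906941,  q_9=2·32621+15236=80478
a_10=1:  p_10=1·906941+367620=1274561,  q_10=1·80478+32621=113099
a_11=3:  p_11=3·1274561+906941=4730624,  q_11=3·113099+80478=419775
(x₁, y₁) = (4730624, 419775);  4730624² − 127·419775² = 1 ✓
k=2:  x_2 = 4730624·4730624+127·419775·419775 = 44757606858751,  y_2 = 4730624·419775+419775·4730624 = 3971595379200
k=3:  x_3 = 4730624·44757606858751+127·419775·3971595379200 = 423462818377139450624,  y_3 = 4730624·3971595379200+419775·44757606858751 = 37576248838264821825
k=4:  x_4 = 4730624·423462818377139450624+127·419775·37576248838264821825 = 4006486743445029115330560001,  y_4 = 4730624·37576248838264821825+419775·423462818377139450624 = 355518209168531397366758400

4730624 419775
44757606858751 3971595379200
423462818377139450624 37576248838264821825
4006486743445029115330560001 355518209168531397366758400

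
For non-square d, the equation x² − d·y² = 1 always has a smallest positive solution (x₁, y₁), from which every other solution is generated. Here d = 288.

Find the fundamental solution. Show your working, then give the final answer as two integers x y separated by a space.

√288 → a₀=16, period (1,32); ℓ=2 even so k=1
step 0: (16, 1)  from 16·(1,0) + (0,1)
step 1: (17, 1)  from 1·(16,1) + (1,0)
fundamental: x₁=17, y₁=1  (since 289 − 288·1 = 1)

17 1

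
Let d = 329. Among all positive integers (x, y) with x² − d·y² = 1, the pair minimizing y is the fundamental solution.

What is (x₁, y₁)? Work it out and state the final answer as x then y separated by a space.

√329 → a₀=18, period (7,4,2,1,1,4,1,1,2,4,7,36); ℓ=12 even so k=11
a_0=18:  p_0=18·1+0=18,  q_0=18·0+1=1
a_1=7:  p_1=7·18+1=127,  q_1=7·1+0=7
a_2=4:  p_2=4·127+18=526,  q_2=4·7+1=29
…
a_4=1:  p_4=1·1179+526=1705,  q_4=1·65+29=94
…
a_8=1:  p_8=1·16125+13241=29366,  q_8=1·889+730=1619
…
a_10=4:  p_10=4·74857+29366=328794,  q_10=4·4127+1619=18127
a_11=7:  p_11=7·328794+74857=2376415,  q_11=7·18127+4127=131016
→ (2376415, 131016).  Check: 2376415²=5647348252225, 329·131016²=5647348252224, difference 1.

2376415 131016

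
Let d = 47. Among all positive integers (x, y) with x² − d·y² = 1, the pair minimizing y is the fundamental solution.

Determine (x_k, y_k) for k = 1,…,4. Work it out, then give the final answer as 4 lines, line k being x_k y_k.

√47 → a₀=6, period (1,5,1,12); ℓ=4 even so k=3
k=0  a_k=6  p_k/q_k = 6/1
k=1  a_k=1  p_k/q_k = 7/1
k=2  a_k=5  p_k/q_k = 41/6
k=3  a_k=1  p_k/q_k = 48/7
fundamental: x₁=48, y₁=7  (since 2304 − 47·49 = 1)
(48+7√47)^2 = 4607 + 672√47
(48+7√47)^3 = 442224 + 64505√47
(48+7√47)^4 = 42448897 + 6191808√47

48 7
4607 672
442224 64505
42448897 6191808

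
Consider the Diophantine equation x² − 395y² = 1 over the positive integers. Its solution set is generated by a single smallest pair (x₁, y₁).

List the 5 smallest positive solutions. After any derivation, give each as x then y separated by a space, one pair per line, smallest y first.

√395 = [19; 1,6,1,38, …], period ℓ=4 (even) → k=3
a_0=19:  p_0=19·1+0=19,  q_0=19·0+1=1
…
a_2=6:  p_2=6·20+19=139,  q_2=6·1+1=7
a_3=1:  p_3=1·139+20=159,  q_3=1·7+1=8
fundamental: x₁=159, y₁=8  (since 25281 − 395·64 = 1)
n=2: (159,8)∘(159,8) = (159·159+395·8·8, 159·8+8·159) = (50561,2544)
n=3: (50561,2544)∘(159,8) = (159·50561+395·8·2544, 159·2544+8·50561) = (16078239,808984)
n=4: (16078239,808984)∘(159,8) = (159·16078239+395·8·808984, 159·808984+8·16078239) = (5112829441,257254368)
n=5: (5112829441,257254368)∘(159,8) = (159·5112829441+395·8·257254368, 159·257254368+8·5112829441) = (1625863683999,81806080040)

159 8
50561 2544
16078239 808984
5112829441 257254368
1625863683999 81806080040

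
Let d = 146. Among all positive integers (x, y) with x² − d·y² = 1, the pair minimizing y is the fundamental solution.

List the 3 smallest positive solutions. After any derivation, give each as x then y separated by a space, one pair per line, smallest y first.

√146 → a₀=12, period (12,24); ℓ=2 even so k=1
step 0: (12, 1)  from 12·(1,0) + (0,1)
step 1: (145, 12)  from 12·(12,1) + (1,0)
→ (145, 12).  Check: 145²=21025, 146·12²=21024, difference 1.
(x_2, y_2) = (145·145 + 146·12·12, 145·12 + 12·145) = (42049, 3480)
(x_3, y_3) = (145·42049 + 146·12·3480, 145·3480 + 12·42049) = (12194065, 1009188)

145 12
42049 3480
12194065 1009188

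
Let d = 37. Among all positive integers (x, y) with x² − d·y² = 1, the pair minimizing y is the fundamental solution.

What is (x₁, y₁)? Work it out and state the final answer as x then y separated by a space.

73 12

√37 = [6; 12, …], period ℓ=1 (odd) → k=1
i=0: a=6 ⇒ p=6, q=1
i=1: a=12 ⇒ p=73, q=12
(x₁, y₁) = (73, 12);  73² − 37·12² = 1 ✓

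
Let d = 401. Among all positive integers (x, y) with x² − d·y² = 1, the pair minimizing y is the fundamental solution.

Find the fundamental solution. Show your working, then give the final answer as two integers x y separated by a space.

801 40

d=401: √d = [20; 40] (ℓ=1, odd), read p_1/q_1
a_0=20:  p_0=20·1+0=20,  q_0=20·0+1=1
a_1=40:  p_1=40·20+1=801,  q_1=40·1+0=40
fundamental: x₁=801, y₁=40  (since 641601 − 401·1600 = 1)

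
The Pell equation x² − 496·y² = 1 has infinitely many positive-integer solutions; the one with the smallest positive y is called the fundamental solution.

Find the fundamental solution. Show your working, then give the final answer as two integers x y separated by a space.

d=496: √d = [22; 3,1,2,4,1,…,1,3,44] (ℓ=16, even), read p_15/q_15
k=0  a_k=22  p_k/q_k = 22/1
k=1  a_k=3  p_k/q_k = 67/3
k=2  a_k=1  p_k/q_k = 89/4
…
k=4  a_k=4  p_k/q_k = 1069/48
k=5  a_k=1  p_k/q_k = 1314/59
k=6  a_k=1  p_k/q_k = 2383/107
…
k=10  a_k=1  p_k/q_k = 49709/2232
k=11  a_k=1  p_k/q_k = 84875/3811
…
k=13  a_k=2  p_k/q_k = 863293/38763
k=14  a_k=1  p_k/q_k = 1252502/56239
k=15  a_k=3  p_k/q_k = 4620799/207480
fundamental: x₁=4620799, y₁=207480  (since 21351783398401 − 496·43047950400 = 1)

4620799 207480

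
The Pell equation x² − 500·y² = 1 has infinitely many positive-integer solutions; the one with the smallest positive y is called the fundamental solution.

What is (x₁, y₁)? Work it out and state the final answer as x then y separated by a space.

930249 41602

[22; 2,1,3,2,1,…,1,2,44] for √500; ℓ=14 ⇒ convergent index 13
a_0=22:  p_0=22·1+0=22,  q_0=22·0+1=1
a_1=2:  p_1=2·22+1=45,  q_1=2·1+0=2
a_2=1:  p_2=1·45+22=67,  q_2=1·2+1=3
a_3=3:  p_3=3·67+45=246,  q_3=3·3+2=11
a_4=2:  p_4=2·246+67=559,  q_4=2·11+3=25
a_5=1:  p_5=1·559+246=805,  q_5=1·25+11=36
a_6=1:  p_6=1·805+559=1364,  q_6=1·36+25=61
a_7=10:  p_7=10·1364+805=14445,  q_7=10·61+36=646
…
a_9=1:  p_9=1·15809+14445=30254,  q_9=1·707+646=1353
a_10=2:  p_10=2·30254+15809=76317,  q_10=2·1353+707=3413
…
a_12=1:  p_12=1·259205+76317=335522,  q_12=1·11592+3413=15005
a_13=2:  p_13=2·335522+259205=930249,  q_13=2·15005+11592=41602
fundamental: x₁=930249, y₁=41602  (since 865363202001 − 500·1730726404 = 1)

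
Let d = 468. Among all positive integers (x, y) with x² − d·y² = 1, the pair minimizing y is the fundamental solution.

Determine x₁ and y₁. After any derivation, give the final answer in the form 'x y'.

649 30

d=468: √d = [21; 1,1,1,2,1,1,1,42] (ℓ=8, even), read p_7/q_7
k=0  a_k=21  p_k/q_k = 21/1
k=1  a_k=1  p_k/q_k = 22/1
k=2  a_k=1  p_k/q_k = 43/2
k=3  a_k=1  p_k/q_k = 65/3
…
k=5  a_k=1  p_k/q_k = 238/11
k=6  a_k=1  p_k/q_k = 411/19
k=7  a_k=1  p_k/q_k = 649/30
(x₁, y₁) = (649, 30);  649² − 468·30² = 1 ✓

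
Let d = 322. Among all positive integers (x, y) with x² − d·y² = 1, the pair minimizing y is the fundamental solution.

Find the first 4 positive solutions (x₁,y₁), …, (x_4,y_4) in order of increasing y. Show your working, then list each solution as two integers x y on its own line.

d=322: √d = [17; 1,16,1,34] (ℓ=4, even), read p_3/q_3
i=0: a=17 ⇒ p=17, q=1
…
i=2: a=16 ⇒ p=305, q=17
i=3: a=1 ⇒ p=323, q=18
fundamental: x₁=323, y₁=18  (since 104329 − 322·324 = 1)
k=2:  x_2 = 323·323+322·18·18 = 208657,  y_2 = 323·18+18·323 = 11628
k=3:  x_3 = 323·208657+322·18·11628 = 134792099,  y_3 = 323·11628+18·208657 = 7511670
k=4:  x_4 = 323·134792099+322·18·7511670 = 87075487297,  y_4 = 323·7511670+18·134792099 = 4852527192

323 18
208657 11628
134792099 7511670
87075487297 4852527192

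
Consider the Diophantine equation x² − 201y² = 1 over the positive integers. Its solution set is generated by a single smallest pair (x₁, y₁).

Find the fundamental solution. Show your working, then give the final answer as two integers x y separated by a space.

515095 36332

[14; 5,1,1,1,2,…,1,5,28] for √201; ℓ=14 ⇒ convergent index 13
i=0: a=14 ⇒ p=14, q=1
…
i=2: a=1 ⇒ p=85, q=6
…
i=6: a=1 ⇒ p=879, q=62
i=7: a=8 ⇒ p=7670, q=541
i=8: a=1 ⇒ p=8549, q=603
i=9: a=2 ⇒ p=24768, q=1747
i=10: a=1 ⇒ p=33317, q=2350
…
i=12: a=1 ⇒ p=91402, q=6447
i=13: a=5 ⇒ p=515095, q=36332
→ (515095, 36332).  Check: 515095²=265322859025, 201·36332²=265322859024, difference 1.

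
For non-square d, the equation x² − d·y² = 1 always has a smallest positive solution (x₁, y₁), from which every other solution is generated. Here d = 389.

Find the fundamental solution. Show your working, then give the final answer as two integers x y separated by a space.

3287049 166660

d=389: √d = [19; 1,2,1,1,1,1,2,1,38] (ℓ=9, odd), read p_17/q_17
k=0  a_k=19  p_k/q_k = 19/1
k=1  a_k=1  p_k/q_k = 20/1
k=2  a_k=2  p_k/q_k = 59/3
k=3  a_k=1  p_k/q_k = 79/4
k=4  a_k=1  p_k/q_k = 138/7
k=5  a_k=1  p_k/q_k = 217/11
k=6  a_k=1  p_k/q_k = 355/18
k=7  a_k=2  p_k/q_k = 927/47
k=8  a_k=1  p_k/q_k = 1282/65
k=9  a_k=38  p_k/q_k = 49643/2517
…
k=11  a_k=2  p_k/q_k = 151493/7681
…
k=13  a_k=1  p_k/q_k = 353911/17944
…
k=15  a_k=1  p_k/q_k = 910240/46151
k=16  a_k=2  p_k/q_k = 2376809/120509
k=17  a_k=1  p_k/q_k = 3287049/166660
(x₁, y₁) = (3287049, 166660);  3287049² − 389·166660² = 1 ✓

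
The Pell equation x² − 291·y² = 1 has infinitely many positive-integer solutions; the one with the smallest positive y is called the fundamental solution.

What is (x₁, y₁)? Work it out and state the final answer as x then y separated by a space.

290 17

[17; 17,34] for √291; ℓ=2 ⇒ convergent index 1
k=0  a_k=17  p_k/q_k = 17/1
k=1  a_k=17  p_k/q_k = 290/17
→ (290, 17).  Check: 290²=84100, 291·17²=84099, difference 1.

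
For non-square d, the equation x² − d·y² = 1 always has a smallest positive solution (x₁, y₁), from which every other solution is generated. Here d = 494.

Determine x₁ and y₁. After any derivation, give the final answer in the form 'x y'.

√494 = [22; 4,2,2,1,2,1,2,2,4,44, …], period ℓ=10 (even) → k=9
a_0=22:  p_0=22·1+0=22,  q_0=22·0+1=1
a_1=4:  p_1=4·22+1=89,  q_1=4·1+0=4
a_2=2:  p_2=2·89+22=200,  q_2=2·4+1=9
a_3=2:  p_3=2·200+89=489,  q_3=2·9+4=22
…
a_8=2:  p_8=2·6979+2556=16514,  q_8=2·314+115=743
a_9=4:  p_9=4·16514+6979=73035,  q_9=4·743+314=3286
(x₁, y₁) = (73035, 3286);  73035² − 494·3286² = 1 ✓

73035 3286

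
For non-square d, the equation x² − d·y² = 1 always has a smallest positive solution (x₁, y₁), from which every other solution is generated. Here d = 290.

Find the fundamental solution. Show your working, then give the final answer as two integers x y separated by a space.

579 34

√290 → a₀=17, period (34); ℓ=1 odd so k=1
k=0  a_k=17  p_k/q_k = 17/1
k=1  a_k=34  p_k/q_k = 579/34
(x₁, y₁) = (579, 34);  579² − 290·34² = 1 ✓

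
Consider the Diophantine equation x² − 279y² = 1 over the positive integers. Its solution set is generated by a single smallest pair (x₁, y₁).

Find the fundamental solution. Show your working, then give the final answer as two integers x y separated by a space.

√279 → a₀=16, period (1,2,2,1,2,2,1,32); ℓ=8 even so k=7
a_0=16:  p_0=16·1+0=16,  q_0=16·0+1=1
…
a_2=2:  p_2=2·17+16=50,  q_2=2·1+1=3
a_3=2:  p_3=2·50+17=117,  q_3=2·3+1=7
a_4=1:  p_4=1·117+50=167,  q_4=1·7+3=10
a_5=2:  p_5=2·167+117=451,  q_5=2·10+7=27
a_6=2:  p_6=2·451+167=1069,  q_6=2·27+10=64
a_7=1:  p_7=1·1069+451=1520,  q_7=1·64+27=91
→ (1520, 91).  Check: 1520²=2310400, 279·91²=2310399, difference 1.

1520 91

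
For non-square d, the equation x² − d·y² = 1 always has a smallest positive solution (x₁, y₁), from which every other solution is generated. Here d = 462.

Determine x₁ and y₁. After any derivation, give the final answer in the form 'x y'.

43 2

√462 = [21; 2,42, …], period ℓ=2 (even) → k=1
k=0  a_k=21  p_k/q_k = 21/1
k=1  a_k=2  p_k/q_k = 43/2
→ (43, 2).  Check: 43²=1849, 462·2²=1848, difference 1.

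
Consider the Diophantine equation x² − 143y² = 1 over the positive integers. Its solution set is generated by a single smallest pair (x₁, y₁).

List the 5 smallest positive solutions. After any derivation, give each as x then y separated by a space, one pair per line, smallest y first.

[11; 1,22] for √143; ℓ=2 ⇒ convergent index 1
step 0: (11, 1)  from 11·(1,0) + (0,1)
step 1: (12, 1)  from 1·(11,1) + (1,0)
→ (12, 1).  Check: 12²=144, 143·1²=143, difference 1.
n=2: (12,1)∘(12,1) = (12·12+143·1·1, 12·1+1·12) = (287,24)
n=3: (287,24)∘(12,1) = (12·287+143·1·24, 12·24+1·287) = (6876,575)
n=4: (6876,575)∘(12,1) = (12·6876+143·1·575, 12·575+1·6876) = (164737,13776)
n=5: (164737,13776)∘(12,1) = (12·164737+143·1·13776, 12·13776+1·164737) = (3946812,330049)

12 1
287 24
6876 575
164737 13776
3946812 330049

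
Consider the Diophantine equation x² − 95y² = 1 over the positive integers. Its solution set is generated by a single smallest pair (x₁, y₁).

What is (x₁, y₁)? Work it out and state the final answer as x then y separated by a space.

√95 = [9; 1,2,1,18, …], period ℓ=4 (even) → k=3
i=0: a=9 ⇒ p=9, q=1
…
i=2: a=2 ⇒ p=29, q=3
i=3: a=1 ⇒ p=39, q=4
fundamental: x₁=39, y₁=4  (since 1521 − 95·16 = 1)

39 4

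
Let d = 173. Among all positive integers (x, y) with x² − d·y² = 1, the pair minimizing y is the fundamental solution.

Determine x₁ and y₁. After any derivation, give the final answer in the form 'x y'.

√173 → a₀=13, period (6,1,1,6,26); ℓ=5 odd so k=9
a_0=13:  p_0=13·1+0=13,  q_0=13·0+1=1
…
a_2=1:  p_2=1·79+13=92,  q_2=1·6+1=7
a_3=1:  p_3=1·92+79=171,  q_3=1·7+6=13
…
a_5=26:  p_5=26·1118+171=29239,  q_5=26·85+13=2223
…
a_7=1:  p_7=1·176552+29239=205791,  q_7=1·13423+2223=15646
a_8=1:  p_8=1·205791+176552=382343,  q_8=1·15646+13423=29069
a_9=6:  p_9=6·382343+205791=2499849,  q_9=6·29069+15646=190060
→ (2499849, 190060).  Check: 2499849²=6249245022801, 173·190060²=6249245022800, difference 1.

2499849 190060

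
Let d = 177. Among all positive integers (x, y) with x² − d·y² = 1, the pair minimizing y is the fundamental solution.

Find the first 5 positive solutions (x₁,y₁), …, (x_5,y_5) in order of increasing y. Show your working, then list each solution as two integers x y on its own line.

62423 4692
7793261857 585777432
972957569736599 73131969270780
121469860743542176897 9130233834994022448
15165026233415309047146263 1139873173290531757272228

√177 → a₀=13, period (3,3,2,8,2,3,3,26); ℓ=8 even so k=7
step 0: (13, 1)  from 13·(1,0) + (0,1)
step 1: (40, 3)  from 3·(13,1) + (1,0)
…
step 3: (306, 23)  from 2·(133,10) + (40,3)
step 4: (2581, 194)  from 8·(306,23) + (133,10)
…
step 6: (18985, 1427)  from 3·(5468,411) + (2581,194)
step 7: (62423, 4692)  from 3·(18985,1427) + (5468,411)
fundamental: x₁=62423, y₁=4692  (since 3896630929 − 177·22014864 = 1)
(x_2, y_2) = (62423·62423 + 177·4692·4692, 62423·4692 + 4692·62423) = (7793261857, 585777432)
(x_3, y_3) = (62423·7793261857 + 177·4692·585777432, 62423·585777432 + 4692·7793261857) = (972957569736599, 73131969270780)
(x_4, y_4) = (62423·972957569736599 + 177·4692·73131969270780, 62423·73131969270780 + 4692·972957569736599) = (121469860743542176897, 9130233834994022448)
(x_5, y_5) = (62423·121469860743542176897 + 177·4692·9130233834994022448, 62423·9130233834994022448 + 4692·121469860743542176897) = (15165026233415309047146263, 1139873173290531757272228)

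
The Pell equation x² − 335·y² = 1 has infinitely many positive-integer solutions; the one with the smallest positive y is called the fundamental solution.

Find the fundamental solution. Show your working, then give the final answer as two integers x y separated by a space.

√335 → a₀=18, period (3,3,3,36); ℓ=4 even so k=3
a_0=18:  p_0=18·1+0=18,  q_0=18·0+1=1
…
a_2=3:  p_2=3·55+18=183,  q_2=3·3+1=10
a_3=3:  p_3=3·183+55=604,  q_3=3·10+3=33
(x₁, y₁) = (604, 33);  604² − 335·33² = 1 ✓

604 33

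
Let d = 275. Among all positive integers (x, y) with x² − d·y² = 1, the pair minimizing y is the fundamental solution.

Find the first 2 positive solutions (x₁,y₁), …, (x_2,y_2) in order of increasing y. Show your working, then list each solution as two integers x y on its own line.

199 12
79201 4776

√275 = [16; 1,1,2,1,1,32, …], period ℓ=6 (even) → k=5
i=0: a=16 ⇒ p=16, q=1
…
i=2: a=1 ⇒ p=33, q=2
i=3: a=2 ⇒ p=83, q=5
i=4: a=1 ⇒ p=116, q=7
i=5: a=1 ⇒ p=199, q=12
→ (199, 12).  Check: 199²=39601, 275·12²=39600, difference 1.
k=2:  x_2 = 199·199+275·12·12 = 79201,  y_2 = 199·12+12·199 = 4776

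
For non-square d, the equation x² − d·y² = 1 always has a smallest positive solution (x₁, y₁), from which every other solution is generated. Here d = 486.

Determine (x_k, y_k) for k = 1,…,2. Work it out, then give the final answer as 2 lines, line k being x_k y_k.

485 22
470449 21340

√486 = [22; 22,44, …], period ℓ=2 (even) → k=1
k=0  a_k=22  p_k/q_k = 22/1
k=1  a_k=22  p_k/q_k = 485/22
fundamental: x₁=485, y₁=22  (since 235225 − 486·484 = 1)
(485+22√486)^2 = 470449 + 21340√486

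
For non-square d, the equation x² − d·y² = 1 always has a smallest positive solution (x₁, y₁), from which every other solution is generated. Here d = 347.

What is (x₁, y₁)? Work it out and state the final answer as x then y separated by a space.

641602 34443

[18; 1,1,1,2,4,…,1,1,36] for √347; ℓ=14 ⇒ convergent index 13
k=0  a_k=18  p_k/q_k = 18/1
…
k=2  a_k=1  p_k/q_k = 37/2
k=3  a_k=1  p_k/q_k = 56/3
…
k=5  a_k=4  p_k/q_k = 652/35
k=6  a_k=1  p_k/q_k = 801/43
k=7  a_k=17  p_k/q_k = 14269/766
…
k=9  a_k=4  p_k/q_k = 74549/4002
…
k=11  a_k=1  p_k/q_k = 238717/12815
k=12  a_k=1  p_k/q_k = 402885/21628
k=13  a_k=1  p_k/q_k = 641602/34443
→ (641602, 34443).  Check: 641602²=411653126404, 347·34443²=411653126403, difference 1.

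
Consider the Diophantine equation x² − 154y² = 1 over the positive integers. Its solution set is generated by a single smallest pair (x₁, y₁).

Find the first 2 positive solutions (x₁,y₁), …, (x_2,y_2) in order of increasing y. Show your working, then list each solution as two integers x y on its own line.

[12; 2,2,3,1,2,1,3,2,2,24] for √154; ℓ=10 ⇒ convergent index 9
i=0: a=12 ⇒ p=12, q=1
…
i=3: a=3 ⇒ p=211, q=17
i=4: a=1 ⇒ p=273, q=22
…
i=6: a=1 ⇒ p=1030, q=83
i=7: a=3 ⇒ p=3847, q=310
i=8: a=2 ⇒ p=8724, q=703
i=9: a=2 ⇒ p=21295, q=1716
(x₁, y₁) = (21295, 1716);  21295² − 154·1716² = 1 ✓
n=2: (21295,1716)∘(21295,1716) = (21295·21295+154·1716·1716, 21295·1716+1716·21295) = (906954049,73084440)

21295 1716
906954049 73084440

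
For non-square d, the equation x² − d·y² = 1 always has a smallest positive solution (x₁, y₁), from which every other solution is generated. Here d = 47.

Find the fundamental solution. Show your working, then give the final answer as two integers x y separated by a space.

d=47: √d = [6; 1,5,1,12] (ℓ=4, even), read p_3/q_3
k=0  a_k=6  p_k/q_k = 6/1
k=1  a_k=1  p_k/q_k = 7/1
k=2  a_k=5  p_k/q_k = 41/6
k=3  a_k=1  p_k/q_k = 48/7
(x₁, y₁) = (48, 7);  48² − 47·7² = 1 ✓

48 7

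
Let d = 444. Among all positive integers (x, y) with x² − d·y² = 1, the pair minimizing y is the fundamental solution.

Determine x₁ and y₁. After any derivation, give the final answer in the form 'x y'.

295 14

[21; 14,42] for √444; ℓ=2 ⇒ convergent index 1
i=0: a=21 ⇒ p=21, q=1
i=1: a=14 ⇒ p=295, q=14
fundamental: x₁=295, y₁=14  (since 87025 − 444·196 = 1)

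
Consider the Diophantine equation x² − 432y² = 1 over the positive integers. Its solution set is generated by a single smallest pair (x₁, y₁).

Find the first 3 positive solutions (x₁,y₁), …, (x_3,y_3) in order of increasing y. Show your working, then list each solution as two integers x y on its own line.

√432 = [20; 1,3,1,1,1,3,1,40, …], period ℓ=8 (even) → k=7
a_0=20:  p_0=20·1+0=20,  q_0=20·0+1=1
a_1=1:  p_1=1·20+1=21,  q_1=1·1+0=1
…
a_3=1:  p_3=1·83+21=104,  q_3=1·4+1=5
a_4=1:  p_4=1·104+83=187,  q_4=1·5+4=9
a_5=1:  p_5=1·187+104=291,  q_5=1·9+5=14
a_6=3:  p_6=3·291+187=1060,  q_6=3·14+9=51
a_7=1:  p_7=1·1060+291=1351,  q_7=1·51+14=65
fundamental: x₁=1351, y₁=65  (since 1825201 − 432·4225 = 1)
(1351+65√432)^2 = 3650401 + 175630√432
(1351+65√432)^3 = 9863382151 + 474552195√432

1351 65
3650401 175630
9863382151 474552195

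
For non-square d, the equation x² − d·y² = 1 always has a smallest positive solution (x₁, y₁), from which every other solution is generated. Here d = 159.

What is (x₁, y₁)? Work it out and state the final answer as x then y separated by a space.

√159 → a₀=12, period (1,1,1,1,3,1,1,1,1,24); ℓ=10 even so k=9
i=0: a=12 ⇒ p=12, q=1
i=1: a=1 ⇒ p=13, q=1
…
i=3: a=1 ⇒ p=38, q=3
i=4: a=1 ⇒ p=63, q=5
i=5: a=3 ⇒ p=227, q=18
…
i=8: a=1 ⇒ p=807, q=64
i=9: a=1 ⇒ p=1324, q=105
fundamental: x₁=1324, y₁=105  (since 1752976 − 159·11025 = 1)

1324 105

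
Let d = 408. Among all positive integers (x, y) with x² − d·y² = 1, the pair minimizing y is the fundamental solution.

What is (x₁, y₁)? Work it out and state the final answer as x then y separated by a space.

[20; 5,40] for √408; ℓ=2 ⇒ convergent index 1
step 0: (20, 1)  from 20·(1,0) + (0,1)
step 1: (101, 5)  from 5·(20,1) + (1,0)
(x₁, y₁) = (101, 5);  101² − 408·5² = 1 ✓

101 5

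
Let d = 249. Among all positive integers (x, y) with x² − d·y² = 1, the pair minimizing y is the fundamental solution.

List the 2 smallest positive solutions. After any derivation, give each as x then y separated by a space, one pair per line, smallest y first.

8553815 542076
146335502108449 9273635639880

√249 → a₀=15, period (1,3,1,1,5,…,3,1,30); ℓ=16 even so k=15
k=0  a_k=15  p_k/q_k = 15/1
…
k=4  a_k=1  p_k/q_k = 142/9
…
k=6  a_k=1  p_k/q_k = 931/59
k=7  a_k=3  p_k/q_k = 3582/227
…
k=13  a_k=1  p_k/q_k = 1884116/119401
k=14  a_k=3  p_k/q_k = 6669699/422675
k=15  a_k=1  p_k/q_k = 8553815/542076
→ (8553815, 542076).  Check: 8553815²=73167751054225, 249·542076²=73167751054224, difference 1.
(x_2, y_2) = (8553815·8553815 + 249·542076·542076, 8553815·542076 + 542076·8553815) = (146335502108449, 9273635639880)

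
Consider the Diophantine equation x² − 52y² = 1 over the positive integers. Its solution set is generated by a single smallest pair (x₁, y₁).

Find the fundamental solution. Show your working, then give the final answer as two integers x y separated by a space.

d=52: √d = [7; 4,1,2,1,4,14] (ℓ=6, even), read p_5/q_5
a_0=7:  p_0=7·1+0=7,  q_0=7·0+1=1
a_1=4:  p_1=4·7+1=29,  q_1=4·1+0=4
a_2=1:  p_2=1·29+7=36,  q_2=1·4+1=5
a_3=2:  p_3=2·36+29=101,  q_3=2·5+4=14
a_4=1:  p_4=1·101+36=137,  q_4=1·14+5=19
a_5=4:  p_5=4·137+101=649,  q_5=4·19+14=90
(x₁, y₁) = (649, 90);  649² − 52·90² = 1 ✓

649 90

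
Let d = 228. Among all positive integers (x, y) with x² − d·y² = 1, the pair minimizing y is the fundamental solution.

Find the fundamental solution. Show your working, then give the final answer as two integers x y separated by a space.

√228 = [15; 10,30, …], period ℓ=2 (even) → k=1
step 0: (15, 1)  from 15·(1,0) + (0,1)
step 1: (151, 10)  from 10·(15,1) + (1,0)
fundamental: x₁=151, y₁=10  (since 22801 − 228·100 = 1)

151 10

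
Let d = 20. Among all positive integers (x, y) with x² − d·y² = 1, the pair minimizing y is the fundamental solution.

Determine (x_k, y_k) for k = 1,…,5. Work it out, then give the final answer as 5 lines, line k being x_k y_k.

9 2
161 36
2889 646
51841 11592
930249 208010

[4; 2,8] for √20; ℓ=2 ⇒ convergent index 1
i=0: a=4 ⇒ p=4, q=1
i=1: a=2 ⇒ p=9, q=2
fundamental: x₁=9, y₁=2  (since 81 − 20·4 = 1)
(9+2√20)^2 = 161 + 36√20
(9+2√20)^3 = 2889 + 646√20
(9+2√20)^4 = 51841 + 11592√20
(9+2√20)^5 = 930249 + 208010√20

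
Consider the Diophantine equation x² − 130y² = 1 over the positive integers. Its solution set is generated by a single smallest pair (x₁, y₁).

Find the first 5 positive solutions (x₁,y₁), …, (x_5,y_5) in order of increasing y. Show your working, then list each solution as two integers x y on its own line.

d=130: √d = [11; 2,2,22] (ℓ=3, odd), read p_5/q_5
i=0: a=11 ⇒ p=11, q=1
i=1: a=2 ⇒ p=23, q=2
…
i=3: a=22 ⇒ p=1277, q=112
i=4: a=2 ⇒ p=2611, q=229
i=5: a=2 ⇒ p=6499, q=570
→ (6499, 570).  Check: 6499²=42237001, 130·570²=42237000, difference 1.
(6499+570√130)^2 = 84474001 + 7408860√130
(6499+570√130)^3 = 1097993058499 + 96300361710√130
(6499+570√130)^4 = 14271713689896001 + 1251712094097720√130
(6499+570√130)^5 = 185503733443275162499 + 16269753702781802850√130

6499 570
84474001 7408860
1097993058499 96300361710
14271713689896001 1251712094097720
185503733443275162499 16269753702781802850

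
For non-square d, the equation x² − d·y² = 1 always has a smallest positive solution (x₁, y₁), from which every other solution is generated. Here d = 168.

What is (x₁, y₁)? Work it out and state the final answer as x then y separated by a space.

13 1

√168 = [12; 1,24, …], period ℓ=2 (even) → k=1
k=0  a_k=12  p_k/q_k = 12/1
k=1  a_k=1  p_k/q_k = 13/1
fundamental: x₁=13, y₁=1  (since 169 − 168·1 = 1)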